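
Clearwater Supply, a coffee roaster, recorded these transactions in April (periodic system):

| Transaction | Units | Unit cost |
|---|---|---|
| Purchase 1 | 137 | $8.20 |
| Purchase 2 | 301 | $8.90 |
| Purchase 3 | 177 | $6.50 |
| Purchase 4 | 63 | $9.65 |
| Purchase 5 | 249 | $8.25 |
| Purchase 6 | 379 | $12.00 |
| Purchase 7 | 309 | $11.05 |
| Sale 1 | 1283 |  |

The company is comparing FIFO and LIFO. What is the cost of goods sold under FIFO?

FIFO COGS: 137 @ $8.20 + 301 @ $8.90 + 177 @ $6.50 + 63 @ $9.65 + 249 @ $8.25 + 356 @ $12.00 = $11,887.00
LIFO COGS: 309 @ $11.05 + 379 @ $12.00 + 249 @ $8.25 + 63 @ $9.65 + 177 @ $6.50 + 106 @ $8.90 = $12,718.55

COGS = $11,887.00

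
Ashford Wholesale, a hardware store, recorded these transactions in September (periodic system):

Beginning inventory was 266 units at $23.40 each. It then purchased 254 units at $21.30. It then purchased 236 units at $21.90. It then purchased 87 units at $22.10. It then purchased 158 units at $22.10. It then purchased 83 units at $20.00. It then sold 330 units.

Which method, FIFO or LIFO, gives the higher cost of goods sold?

FIFO

FIFO COGS: 266 @ $23.40 + 64 @ $21.30 = $7,587.60
LIFO COGS: 83 @ $20.00 + 158 @ $22.10 + 87 @ $22.10 + 2 @ $21.90 = $7,118.30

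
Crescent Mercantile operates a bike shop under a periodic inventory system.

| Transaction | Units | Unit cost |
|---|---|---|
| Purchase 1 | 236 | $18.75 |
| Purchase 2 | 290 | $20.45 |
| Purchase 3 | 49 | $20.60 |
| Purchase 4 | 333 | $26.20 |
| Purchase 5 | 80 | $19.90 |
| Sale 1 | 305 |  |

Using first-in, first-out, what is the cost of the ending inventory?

Sale 1 (305) [FIFO — oldest first]: 236 @ $18.75 + 69 @ $20.45 = $5,836.05
Ending inventory: 221 @ $20.45 + 49 @ $20.60 + 333 @ $26.20 + 80 @ $19.90 = $15,845.45

Ending inventory = $15,845.45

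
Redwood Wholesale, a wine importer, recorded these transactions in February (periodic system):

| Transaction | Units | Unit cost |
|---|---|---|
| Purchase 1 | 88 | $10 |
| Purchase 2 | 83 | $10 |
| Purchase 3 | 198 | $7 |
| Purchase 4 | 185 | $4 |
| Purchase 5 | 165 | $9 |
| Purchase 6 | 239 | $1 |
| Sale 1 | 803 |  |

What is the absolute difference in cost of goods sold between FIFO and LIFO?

$1,395

FIFO COGS: 88 @ $10 + 83 @ $10 + 198 @ $7 + 185 @ $4 + 165 @ $9 + 84 @ $1 = $5,405
LIFO COGS: 239 @ $1 + 165 @ $9 + 185 @ $4 + 198 @ $7 + 16 @ $10 = $4,010
Difference = |$5,405 − $4,010| = $1,395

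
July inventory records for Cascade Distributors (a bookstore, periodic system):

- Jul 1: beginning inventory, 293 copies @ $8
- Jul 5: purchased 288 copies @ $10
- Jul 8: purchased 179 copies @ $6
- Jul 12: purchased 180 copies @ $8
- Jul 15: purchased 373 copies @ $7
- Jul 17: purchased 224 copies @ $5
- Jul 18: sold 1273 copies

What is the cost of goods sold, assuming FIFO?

COGS = $10,069

Jul 18, 1273 sold [FIFO — oldest first]: 293 @ $8 + 288 @ $10 + 179 @ $6 + 180 @ $8 + 333 @ $7 = $10,069
Ending inventory: 40 @ $7 + 224 @ $5 = $1,400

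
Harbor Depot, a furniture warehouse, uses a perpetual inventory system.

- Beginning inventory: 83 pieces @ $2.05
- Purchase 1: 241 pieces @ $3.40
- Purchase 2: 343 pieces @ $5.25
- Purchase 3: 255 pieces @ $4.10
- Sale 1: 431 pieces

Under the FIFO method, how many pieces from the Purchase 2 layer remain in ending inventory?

Sale 1 (431) [FIFO — oldest first]: 83 @ $2.05 + 241 @ $3.40 + 107 @ $5.25 = $1,551.30
Ending inventory: 236 @ $5.25 + 255 @ $4.10 = $2,284.50
Check: goods available $3,835.80 = COGS $1,551.30 + ending $2,284.50

236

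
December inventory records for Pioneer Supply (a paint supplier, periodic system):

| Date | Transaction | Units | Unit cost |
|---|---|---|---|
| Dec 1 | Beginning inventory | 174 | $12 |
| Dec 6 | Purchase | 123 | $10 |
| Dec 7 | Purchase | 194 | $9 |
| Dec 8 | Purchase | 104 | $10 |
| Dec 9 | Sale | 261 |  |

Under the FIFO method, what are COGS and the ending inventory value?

COGS = $2,958; ending inventory = $3,146

Dec 9, 261 sold [FIFO — oldest first]: 174 @ $12 + 87 @ $10 = $2,958
Ending inventory: 36 @ $10 + 194 @ $9 + 104 @ $10 = $3,146
Check: goods available $6,104 = COGS $2,958 + ending $3,146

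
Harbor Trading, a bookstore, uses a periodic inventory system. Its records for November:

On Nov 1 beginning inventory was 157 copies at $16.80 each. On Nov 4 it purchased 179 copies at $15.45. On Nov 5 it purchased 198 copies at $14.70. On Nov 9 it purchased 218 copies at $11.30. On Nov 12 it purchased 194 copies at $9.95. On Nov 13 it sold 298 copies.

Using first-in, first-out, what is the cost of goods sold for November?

Nov 13, 298 sold [FIFO — oldest first]: 157 @ $16.80 + 141 @ $15.45 = $4,816.05
Ending inventory: 38 @ $15.45 + 198 @ $14.70 + 218 @ $11.30 + 194 @ $9.95 = $7,891.40

COGS = $4,816.05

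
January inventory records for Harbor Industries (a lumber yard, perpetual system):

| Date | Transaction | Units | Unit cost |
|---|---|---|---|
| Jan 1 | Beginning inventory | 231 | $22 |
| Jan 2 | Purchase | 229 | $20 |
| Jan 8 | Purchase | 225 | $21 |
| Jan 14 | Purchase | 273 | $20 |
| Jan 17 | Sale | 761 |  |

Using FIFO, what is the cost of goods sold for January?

Jan 17, 761 sold [FIFO — oldest first]: 231 @ $22 + 229 @ $20 + 225 @ $21 + 76 @ $20 = $15,907
Ending inventory: 197 @ $20 = $3,940
Check: goods available $19,847 = COGS $15,907 + ending $3,940

COGS = $15,907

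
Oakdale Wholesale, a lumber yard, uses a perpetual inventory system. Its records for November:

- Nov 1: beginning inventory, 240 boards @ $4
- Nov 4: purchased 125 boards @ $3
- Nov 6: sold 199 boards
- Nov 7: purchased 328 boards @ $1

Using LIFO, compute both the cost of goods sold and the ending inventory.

Nov 6, 199 sold [LIFO — newest first]: 125 @ $3 + 74 @ $4 = $671
Ending inventory: 166 @ $4 + 328 @ $1 = $992

COGS = $671; ending inventory = $992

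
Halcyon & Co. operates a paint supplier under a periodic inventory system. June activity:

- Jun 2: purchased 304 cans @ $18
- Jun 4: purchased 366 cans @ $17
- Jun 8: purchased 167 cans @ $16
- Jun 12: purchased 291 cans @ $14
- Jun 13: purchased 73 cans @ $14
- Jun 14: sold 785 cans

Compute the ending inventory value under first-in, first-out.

Jun 14, 785 sold [FIFO — oldest first]: 304 @ $18 + 366 @ $17 + 115 @ $16 = $13,534
Ending inventory: 52 @ $16 + 291 @ $14 + 73 @ $14 = $5,928
Check: goods available $19,462 = COGS $13,534 + ending $5,928

Ending inventory = $5,928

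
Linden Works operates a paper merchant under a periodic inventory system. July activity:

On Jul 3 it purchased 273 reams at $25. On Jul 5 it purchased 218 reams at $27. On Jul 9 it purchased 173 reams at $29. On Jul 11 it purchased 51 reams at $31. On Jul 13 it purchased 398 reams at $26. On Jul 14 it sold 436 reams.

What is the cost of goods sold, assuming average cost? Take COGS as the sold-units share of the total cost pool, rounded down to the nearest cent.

Jul 14, sell 436: 436/1113 × $29,657.00 → $11,617.65
Ending inventory (cost pool remaining) = $18,039.35

COGS = $11,617.65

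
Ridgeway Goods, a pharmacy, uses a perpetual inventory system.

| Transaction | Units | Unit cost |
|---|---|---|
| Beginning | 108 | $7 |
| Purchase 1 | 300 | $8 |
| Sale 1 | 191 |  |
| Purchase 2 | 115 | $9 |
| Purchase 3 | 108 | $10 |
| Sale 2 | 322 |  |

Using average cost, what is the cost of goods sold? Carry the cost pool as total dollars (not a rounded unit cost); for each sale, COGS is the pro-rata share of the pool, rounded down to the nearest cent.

COGS = $4,253.63

After Beginning: 108 on hand, pool $756.00 (≈ $7.0000 each)
After Purchase 1: 408 on hand, pool $3,156.00 (≈ $7.7353 each)
Sale 1, sell 191: 191/408 × $3,156.00 → $1,477.44
After Purchase 2: 332 on hand, pool $2,713.56 (≈ $8.1734 each)
After Purchase 3: 440 on hand, pool $3,793.56 (≈ $8.6217 each)
Sale 2, sell 322: 322/440 × $3,793.56 → $2,776.19
Total COGS = $1,477.44 + $2,776.19 = $4,253.63
Ending inventory (cost pool remaining) = $1,017.37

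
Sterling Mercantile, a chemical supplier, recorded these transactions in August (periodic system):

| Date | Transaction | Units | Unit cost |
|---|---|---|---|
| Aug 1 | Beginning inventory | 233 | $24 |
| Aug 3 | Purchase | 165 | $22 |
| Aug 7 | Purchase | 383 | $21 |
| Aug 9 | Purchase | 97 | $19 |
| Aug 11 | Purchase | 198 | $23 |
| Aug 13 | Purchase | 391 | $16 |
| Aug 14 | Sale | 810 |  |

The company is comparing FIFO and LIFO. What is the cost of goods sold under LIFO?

COGS = $15,257

FIFO COGS: 233 @ $24 + 165 @ $22 + 383 @ $21 + 29 @ $19 = $17,816
LIFO COGS: 391 @ $16 + 198 @ $23 + 97 @ $19 + 124 @ $21 = $15,257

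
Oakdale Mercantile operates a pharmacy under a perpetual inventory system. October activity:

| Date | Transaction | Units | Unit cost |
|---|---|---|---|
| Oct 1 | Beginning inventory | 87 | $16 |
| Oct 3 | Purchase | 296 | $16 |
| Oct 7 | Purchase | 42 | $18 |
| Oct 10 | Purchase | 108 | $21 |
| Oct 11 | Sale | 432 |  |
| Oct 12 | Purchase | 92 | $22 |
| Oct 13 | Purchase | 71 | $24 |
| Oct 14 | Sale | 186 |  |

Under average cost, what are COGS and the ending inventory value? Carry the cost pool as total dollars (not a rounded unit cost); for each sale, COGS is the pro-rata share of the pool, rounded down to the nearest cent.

After Oct 1: 87 on hand, pool $1,392.00 (≈ $16.0000 each)
After Oct 3: 383 on hand, pool $6,128.00 (≈ $16.0000 each)
After Oct 7: 425 on hand, pool $6,884.00 (≈ $16.1976 each)
After Oct 10: 533 on hand, pool $9,152.00 (≈ $17.1707 each)
Oct 11, sell 432: 432/533 × $9,152.00 → $7,417.75
After Oct 12: 193 on hand, pool $3,758.25 (≈ $19.4728 each)
After Oct 13: 264 on hand, pool $5,462.25 (≈ $20.6903 each)
Oct 14, sell 186: 186/264 × $5,462.25 → $3,848.40
Total COGS = $7,417.75 + $3,848.40 = $11,266.15
Ending inventory (cost pool remaining) = $1,613.85
Check: goods available $12,880.00 = COGS $11,266.15 + ending $1,613.85

COGS = $11,266.15; ending inventory = $1,613.85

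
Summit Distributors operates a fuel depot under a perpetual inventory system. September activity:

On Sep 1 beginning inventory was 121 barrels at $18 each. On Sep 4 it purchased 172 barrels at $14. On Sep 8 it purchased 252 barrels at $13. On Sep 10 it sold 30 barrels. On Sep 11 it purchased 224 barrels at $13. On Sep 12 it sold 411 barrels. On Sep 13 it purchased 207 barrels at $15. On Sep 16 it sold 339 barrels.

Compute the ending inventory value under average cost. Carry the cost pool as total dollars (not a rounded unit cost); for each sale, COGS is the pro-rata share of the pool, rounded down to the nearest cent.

Ending inventory = $2,819.07

After Sep 1: 121 on hand, pool $2,178.00 (≈ $18.0000 each)
After Sep 4: 293 on hand, pool $4,586.00 (≈ $15.6519 each)
After Sep 8: 545 on hand, pool $7,862.00 (≈ $14.4257 each)
Sep 10, sell 30: 30/545 × $7,862.00 → $432.77
After Sep 11: 739 on hand, pool $10,341.23 (≈ $13.9935 each)
Sep 12, sell 411: 411/739 × $10,341.23 → $5,751.34
After Sep 13: 535 on hand, pool $7,694.89 (≈ $14.3830 each)
Sep 16, sell 339: 339/535 × $7,694.89 → $4,875.82
Total COGS = $432.77 + $5,751.34 + $4,875.82 = $11,059.93
Ending inventory (cost pool remaining) = $2,819.07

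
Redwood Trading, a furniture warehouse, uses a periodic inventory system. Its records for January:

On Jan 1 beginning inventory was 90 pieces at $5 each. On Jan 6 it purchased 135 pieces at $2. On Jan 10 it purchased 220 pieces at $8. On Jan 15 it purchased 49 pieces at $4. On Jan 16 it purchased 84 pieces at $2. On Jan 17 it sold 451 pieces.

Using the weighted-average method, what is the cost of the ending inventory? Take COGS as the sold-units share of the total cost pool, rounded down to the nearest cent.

Ending inventory = $624.90

Jan 17, sell 451: 451/578 × $2,844.00 → $2,219.10
Ending inventory (cost pool remaining) = $624.90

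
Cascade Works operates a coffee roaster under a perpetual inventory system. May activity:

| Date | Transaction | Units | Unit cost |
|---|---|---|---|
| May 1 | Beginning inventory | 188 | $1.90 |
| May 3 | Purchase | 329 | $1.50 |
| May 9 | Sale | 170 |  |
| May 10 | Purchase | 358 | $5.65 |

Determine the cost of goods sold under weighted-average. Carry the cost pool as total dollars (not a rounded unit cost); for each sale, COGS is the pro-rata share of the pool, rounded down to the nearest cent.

After May 1: 188 on hand, pool $357.20 (≈ $1.9000 each)
After May 3: 517 on hand, pool $850.70 (≈ $1.6455 each)
May 9, sell 170: 170/517 × $850.70 → $279.72
After May 10: 705 on hand, pool $2,593.68 (≈ $3.6790 each)
Ending inventory (cost pool remaining) = $2,593.68

COGS = $279.72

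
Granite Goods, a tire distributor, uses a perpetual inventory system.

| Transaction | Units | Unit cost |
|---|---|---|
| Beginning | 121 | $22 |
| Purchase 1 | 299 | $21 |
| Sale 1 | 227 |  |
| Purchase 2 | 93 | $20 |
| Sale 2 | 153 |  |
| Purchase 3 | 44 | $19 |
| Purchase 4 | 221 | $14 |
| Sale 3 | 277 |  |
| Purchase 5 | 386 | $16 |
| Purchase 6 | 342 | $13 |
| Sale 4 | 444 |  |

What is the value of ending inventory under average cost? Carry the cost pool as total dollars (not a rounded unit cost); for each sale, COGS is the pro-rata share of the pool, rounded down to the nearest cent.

Ending inventory = $6,039.54

After Beginning: 121 on hand, pool $2,662.00 (≈ $22.0000 each)
After Purchase 1: 420 on hand, pool $8,941.00 (≈ $21.2881 each)
Sale 1, sell 227: 227/420 × $8,941.00 → $4,832.39
After Purchase 2: 286 on hand, pool $5,968.61 (≈ $20.8693 each)
Sale 2, sell 153: 153/286 × $5,968.61 → $3,192.99
After Purchase 3: 177 on hand, pool $3,611.62 (≈ $20.4046 each)
After Purchase 4: 398 on hand, pool $6,705.62 (≈ $16.8483 each)
Sale 3, sell 277: 277/398 × $6,705.62 → $4,666.97
After Purchase 5: 507 on hand, pool $8,214.65 (≈ $16.2025 each)
After Purchase 6: 849 on hand, pool $12,660.65 (≈ $14.9124 each)
Sale 4, sell 444: 444/849 × $12,660.65 → $6,621.11
Total COGS = $4,832.39 + $3,192.99 + $4,666.97 + $6,621.11 = $19,313.46
Ending inventory (cost pool remaining) = $6,039.54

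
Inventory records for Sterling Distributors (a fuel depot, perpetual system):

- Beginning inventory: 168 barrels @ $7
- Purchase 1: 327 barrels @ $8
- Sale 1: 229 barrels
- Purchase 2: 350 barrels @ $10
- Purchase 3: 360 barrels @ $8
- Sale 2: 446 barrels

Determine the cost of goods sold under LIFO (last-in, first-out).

COGS = $5,572

Sale 1 (229) [LIFO — newest first]: 229 @ $8 = $1,832
Sale 2 (446) [LIFO — newest first]: 360 @ $8 + 86 @ $10 = $3,740
Total COGS = $1,832 + $3,740 = $5,572
Ending inventory: 168 @ $7 + 98 @ $8 + 264 @ $10 = $4,600
Check: goods available $10,172 = COGS $5,572 + ending $4,600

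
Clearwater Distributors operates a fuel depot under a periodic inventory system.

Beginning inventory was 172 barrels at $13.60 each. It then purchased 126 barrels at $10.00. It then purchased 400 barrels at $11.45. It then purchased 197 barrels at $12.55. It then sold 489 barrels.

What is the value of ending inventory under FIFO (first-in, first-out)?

Sale 1 (489) [FIFO — oldest first]: 172 @ $13.60 + 126 @ $10.00 + 191 @ $11.45 = $5,786.15
Ending inventory: 209 @ $11.45 + 197 @ $12.55 = $4,865.40

Ending inventory = $4,865.40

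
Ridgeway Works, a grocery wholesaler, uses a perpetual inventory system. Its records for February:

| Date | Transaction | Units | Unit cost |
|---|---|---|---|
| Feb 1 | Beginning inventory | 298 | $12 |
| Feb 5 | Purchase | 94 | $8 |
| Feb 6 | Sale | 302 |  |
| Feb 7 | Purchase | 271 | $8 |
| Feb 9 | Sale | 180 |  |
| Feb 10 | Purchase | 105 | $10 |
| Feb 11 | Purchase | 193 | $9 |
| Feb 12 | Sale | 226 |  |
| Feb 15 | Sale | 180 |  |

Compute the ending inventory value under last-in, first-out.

Feb 6, 302 sold [LIFO — newest first]: 94 @ $8 + 208 @ $12 = $3,248
Feb 9, 180 sold [LIFO — newest first]: 180 @ $8 = $1,440
Feb 12, 226 sold [LIFO — newest first]: 193 @ $9 + 33 @ $10 = $2,067
Feb 15, 180 sold [LIFO — newest first]: 72 @ $10 + 91 @ $8 + 17 @ $12 = $1,652
Total COGS = $3,248 + $1,440 + $2,067 + $1,652 = $8,407
Ending inventory: 73 @ $12 = $876

Ending inventory = $876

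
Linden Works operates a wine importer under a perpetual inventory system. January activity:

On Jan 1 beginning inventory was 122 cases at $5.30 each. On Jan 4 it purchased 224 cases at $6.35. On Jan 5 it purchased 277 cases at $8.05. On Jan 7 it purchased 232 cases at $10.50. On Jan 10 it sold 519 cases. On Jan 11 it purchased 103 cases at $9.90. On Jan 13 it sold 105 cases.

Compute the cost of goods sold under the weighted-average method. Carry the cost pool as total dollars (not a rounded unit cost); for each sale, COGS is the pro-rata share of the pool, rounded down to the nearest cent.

COGS = $4,965.09

After Jan 1: 122 on hand, pool $646.60 (≈ $5.3000 each)
After Jan 4: 346 on hand, pool $2,069.00 (≈ $5.9798 each)
After Jan 5: 623 on hand, pool $4,298.85 (≈ $6.9002 each)
After Jan 7: 855 on hand, pool $6,734.85 (≈ $7.8770 each)
Jan 10, sell 519: 519/855 × $6,734.85 → $4,088.17
After Jan 11: 439 on hand, pool $3,666.38 (≈ $8.3517 each)
Jan 13, sell 105: 105/439 × $3,666.38 → $876.92
Total COGS = $4,088.17 + $876.92 = $4,965.09
Ending inventory (cost pool remaining) = $2,789.46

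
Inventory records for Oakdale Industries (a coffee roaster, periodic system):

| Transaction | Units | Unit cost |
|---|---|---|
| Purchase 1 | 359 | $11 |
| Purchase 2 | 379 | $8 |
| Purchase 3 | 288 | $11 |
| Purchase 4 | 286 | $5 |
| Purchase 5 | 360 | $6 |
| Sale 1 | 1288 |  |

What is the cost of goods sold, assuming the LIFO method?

COGS = $9,590

Sale 1 (1288) [LIFO — newest first]: 360 @ $6 + 286 @ $5 + 288 @ $11 + 354 @ $8 = $9,590
Ending inventory: 359 @ $11 + 25 @ $8 = $4,149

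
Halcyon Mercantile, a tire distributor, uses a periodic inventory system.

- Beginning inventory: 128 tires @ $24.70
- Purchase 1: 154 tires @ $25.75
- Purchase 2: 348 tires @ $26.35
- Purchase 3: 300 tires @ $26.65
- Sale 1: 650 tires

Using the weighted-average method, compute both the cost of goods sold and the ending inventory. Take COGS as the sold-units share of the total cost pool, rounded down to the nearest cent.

COGS = $16,978.20; ending inventory = $7,313.70

Sale 1, sell 650: 650/930 × $24,291.90 → $16,978.20
Ending inventory (cost pool remaining) = $7,313.70
Check: goods available $24,291.90 = COGS $16,978.20 + ending $7,313.70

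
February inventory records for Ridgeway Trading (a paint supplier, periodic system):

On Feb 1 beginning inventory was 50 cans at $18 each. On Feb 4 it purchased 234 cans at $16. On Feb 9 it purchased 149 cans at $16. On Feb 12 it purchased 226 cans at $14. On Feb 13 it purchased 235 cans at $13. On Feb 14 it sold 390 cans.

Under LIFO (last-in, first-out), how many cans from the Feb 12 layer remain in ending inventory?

Feb 14, 390 sold [LIFO — newest first]: 235 @ $13 + 155 @ $14 = $5,225
Ending inventory: 50 @ $18 + 234 @ $16 + 149 @ $16 + 71 @ $14 = $8,022
Check: goods available $13,247 = COGS $5,225 + ending $8,022

71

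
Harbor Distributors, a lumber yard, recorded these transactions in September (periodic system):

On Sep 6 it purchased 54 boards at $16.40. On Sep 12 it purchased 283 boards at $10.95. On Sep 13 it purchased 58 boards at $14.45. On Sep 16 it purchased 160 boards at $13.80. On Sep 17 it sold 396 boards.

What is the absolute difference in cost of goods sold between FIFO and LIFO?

$158.85

FIFO COGS: 54 @ $16.40 + 283 @ $10.95 + 58 @ $14.45 + 1 @ $13.80 = $4,836.35
LIFO COGS: 160 @ $13.80 + 58 @ $14.45 + 178 @ $10.95 = $4,995.20
Difference = |$4,836.35 − $4,995.20| = $158.85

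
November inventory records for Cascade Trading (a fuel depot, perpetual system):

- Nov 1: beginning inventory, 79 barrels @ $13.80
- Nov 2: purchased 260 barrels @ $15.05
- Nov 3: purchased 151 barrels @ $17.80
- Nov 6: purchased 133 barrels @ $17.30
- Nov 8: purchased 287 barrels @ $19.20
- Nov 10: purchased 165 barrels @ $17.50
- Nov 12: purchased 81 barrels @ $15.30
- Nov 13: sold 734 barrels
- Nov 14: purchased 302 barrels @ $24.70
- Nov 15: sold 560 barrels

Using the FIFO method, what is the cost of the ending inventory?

Ending inventory = $4,050.80

Nov 13, 734 sold [FIFO — oldest first]: 79 @ $13.80 + 260 @ $15.05 + 151 @ $17.80 + 133 @ $17.30 + 111 @ $19.20 = $12,123.10
Nov 15, 560 sold [FIFO — oldest first]: 176 @ $19.20 + 165 @ $17.50 + 81 @ $15.30 + 138 @ $24.70 = $10,914.60
Total COGS = $12,123.10 + $10,914.60 = $23,037.70
Ending inventory: 164 @ $24.70 = $4,050.80
Check: goods available $27,088.50 = COGS $23,037.70 + ending $4,050.80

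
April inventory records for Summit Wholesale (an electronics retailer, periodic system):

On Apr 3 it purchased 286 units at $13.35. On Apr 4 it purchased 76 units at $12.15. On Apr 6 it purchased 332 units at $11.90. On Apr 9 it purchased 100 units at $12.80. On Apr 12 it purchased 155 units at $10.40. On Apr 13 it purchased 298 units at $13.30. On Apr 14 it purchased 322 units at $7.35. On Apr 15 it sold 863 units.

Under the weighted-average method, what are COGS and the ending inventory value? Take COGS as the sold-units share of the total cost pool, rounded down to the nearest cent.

Apr 15, sell 863: 863/1569 × $17,914.40 → $9,853.49
Ending inventory (cost pool remaining) = $8,060.91
Check: goods available $17,914.40 = COGS $9,853.49 + ending $8,060.91

COGS = $9,853.49; ending inventory = $8,060.91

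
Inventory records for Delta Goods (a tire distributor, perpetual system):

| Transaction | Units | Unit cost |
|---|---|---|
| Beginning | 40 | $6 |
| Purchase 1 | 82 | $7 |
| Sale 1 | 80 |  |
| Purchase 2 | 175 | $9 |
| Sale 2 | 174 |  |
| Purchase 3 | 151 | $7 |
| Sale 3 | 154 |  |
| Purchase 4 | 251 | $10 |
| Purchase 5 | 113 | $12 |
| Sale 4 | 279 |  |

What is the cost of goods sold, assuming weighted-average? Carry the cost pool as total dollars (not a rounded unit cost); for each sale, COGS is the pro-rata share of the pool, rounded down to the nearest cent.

COGS = $6,024.95

After Beginning: 40 on hand, pool $240.00 (≈ $6.0000 each)
After Purchase 1: 122 on hand, pool $814.00 (≈ $6.6721 each)
Sale 1, sell 80: 80/122 × $814.00 → $533.77
After Purchase 2: 217 on hand, pool $1,855.23 (≈ $8.5494 each)
Sale 2, sell 174: 174/217 × $1,855.23 → $1,487.60
After Purchase 3: 194 on hand, pool $1,424.63 (≈ $7.3435 each)
Sale 3, sell 154: 154/194 × $1,424.63 → $1,130.89
After Purchase 4: 291 on hand, pool $2,803.74 (≈ $9.6348 each)
After Purchase 5: 404 on hand, pool $4,159.74 (≈ $10.2964 each)
Sale 4, sell 279: 279/404 × $4,159.74 → $2,872.69
Total COGS = $533.77 + $1,487.60 + $1,130.89 + $2,872.69 = $6,024.95
Ending inventory (cost pool remaining) = $1,287.05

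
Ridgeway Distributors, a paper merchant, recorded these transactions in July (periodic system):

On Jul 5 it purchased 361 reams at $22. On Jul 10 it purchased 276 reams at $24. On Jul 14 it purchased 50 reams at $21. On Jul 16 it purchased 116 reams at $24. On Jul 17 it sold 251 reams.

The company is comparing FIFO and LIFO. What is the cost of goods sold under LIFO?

COGS = $5,874

FIFO COGS: 251 @ $22 = $5,522
LIFO COGS: 116 @ $24 + 50 @ $21 + 85 @ $24 = $5,874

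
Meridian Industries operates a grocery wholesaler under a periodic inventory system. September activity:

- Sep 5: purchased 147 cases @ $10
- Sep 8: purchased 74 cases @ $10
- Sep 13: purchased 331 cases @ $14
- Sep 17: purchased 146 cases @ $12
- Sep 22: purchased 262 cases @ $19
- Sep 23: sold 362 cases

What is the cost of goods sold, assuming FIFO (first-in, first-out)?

Sep 23, 362 sold [FIFO — oldest first]: 147 @ $10 + 74 @ $10 + 141 @ $14 = $4,184
Ending inventory: 190 @ $14 + 146 @ $12 + 262 @ $19 = $9,390
Check: goods available $13,574 = COGS $4,184 + ending $9,390

COGS = $4,184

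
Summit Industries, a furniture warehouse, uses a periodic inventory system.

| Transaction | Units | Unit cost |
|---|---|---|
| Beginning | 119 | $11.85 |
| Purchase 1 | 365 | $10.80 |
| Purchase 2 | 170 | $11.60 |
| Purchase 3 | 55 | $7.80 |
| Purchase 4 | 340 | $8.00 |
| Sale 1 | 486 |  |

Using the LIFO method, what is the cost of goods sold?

COGS = $4,204.60

Sale 1 (486) [LIFO — newest first]: 340 @ $8.00 + 55 @ $7.80 + 91 @ $11.60 = $4,204.60
Ending inventory: 119 @ $11.85 + 365 @ $10.80 + 79 @ $11.60 = $6,268.55
Check: goods available $10,473.15 = COGS $4,204.60 + ending $6,268.55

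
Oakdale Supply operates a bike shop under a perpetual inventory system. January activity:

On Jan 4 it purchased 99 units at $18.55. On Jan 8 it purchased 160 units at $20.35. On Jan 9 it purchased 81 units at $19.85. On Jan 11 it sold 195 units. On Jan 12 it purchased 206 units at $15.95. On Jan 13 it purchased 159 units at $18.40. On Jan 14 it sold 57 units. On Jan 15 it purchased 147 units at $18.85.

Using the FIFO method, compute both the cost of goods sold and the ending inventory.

COGS = $4,950.00; ending inventory = $10,732.55

Jan 11, 195 sold [FIFO — oldest first]: 99 @ $18.55 + 96 @ $20.35 = $3,790.05
Jan 14, 57 sold [FIFO — oldest first]: 57 @ $20.35 = $1,159.95
Total COGS = $3,790.05 + $1,159.95 = $4,950.00
Ending inventory: 7 @ $20.35 + 81 @ $19.85 + 206 @ $15.95 + 159 @ $18.40 + 147 @ $18.85 = $10,732.55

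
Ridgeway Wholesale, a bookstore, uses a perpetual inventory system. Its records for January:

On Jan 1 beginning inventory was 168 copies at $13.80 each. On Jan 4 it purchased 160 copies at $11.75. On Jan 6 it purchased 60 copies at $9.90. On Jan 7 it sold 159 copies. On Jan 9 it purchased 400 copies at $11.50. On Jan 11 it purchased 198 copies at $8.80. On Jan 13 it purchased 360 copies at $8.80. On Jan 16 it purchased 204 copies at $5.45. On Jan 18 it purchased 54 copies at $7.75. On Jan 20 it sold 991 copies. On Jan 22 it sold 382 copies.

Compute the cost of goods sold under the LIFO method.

Jan 7, 159 sold [LIFO — newest first]: 60 @ $9.90 + 99 @ $11.75 = $1,757.25
Jan 20, 991 sold [LIFO — newest first]: 54 @ $7.75 + 204 @ $5.45 + 360 @ $8.80 + 198 @ $8.80 + 175 @ $11.50 = $8,453.20
Jan 22, 382 sold [LIFO — newest first]: 225 @ $11.50 + 61 @ $11.75 + 96 @ $13.80 = $4,629.05
Total COGS = $1,757.25 + $8,453.20 + $4,629.05 = $14,839.50
Ending inventory: 72 @ $13.80 = $993.60

COGS = $14,839.50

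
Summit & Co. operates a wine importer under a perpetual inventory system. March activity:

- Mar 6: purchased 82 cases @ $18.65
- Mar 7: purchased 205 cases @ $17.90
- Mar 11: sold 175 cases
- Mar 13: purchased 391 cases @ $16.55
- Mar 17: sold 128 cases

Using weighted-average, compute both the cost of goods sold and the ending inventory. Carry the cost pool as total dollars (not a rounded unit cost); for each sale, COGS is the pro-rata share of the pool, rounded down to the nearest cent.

COGS = $5,332.98; ending inventory = $6,336.87

After Mar 6: 82 on hand, pool $1,529.30 (≈ $18.6500 each)
After Mar 7: 287 on hand, pool $5,198.80 (≈ $18.1143 each)
Mar 11, sell 175: 175/287 × $5,198.80 → $3,170.00
After Mar 13: 503 on hand, pool $8,499.85 (≈ $16.8983 each)
Mar 17, sell 128: 128/503 × $8,499.85 → $2,162.98
Total COGS = $3,170.00 + $2,162.98 = $5,332.98
Ending inventory (cost pool remaining) = $6,336.87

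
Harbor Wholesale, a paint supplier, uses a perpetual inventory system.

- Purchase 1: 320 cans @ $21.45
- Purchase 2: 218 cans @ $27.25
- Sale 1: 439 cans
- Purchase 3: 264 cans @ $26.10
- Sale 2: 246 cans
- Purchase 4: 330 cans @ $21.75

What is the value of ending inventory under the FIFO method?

Ending inventory = $10,231.20

Sale 1 (439) [FIFO — oldest first]: 320 @ $21.45 + 119 @ $27.25 = $10,106.75
Sale 2 (246) [FIFO — oldest first]: 99 @ $27.25 + 147 @ $26.10 = $6,534.45
Total COGS = $10,106.75 + $6,534.45 = $16,641.20
Ending inventory: 117 @ $26.10 + 330 @ $21.75 = $10,231.20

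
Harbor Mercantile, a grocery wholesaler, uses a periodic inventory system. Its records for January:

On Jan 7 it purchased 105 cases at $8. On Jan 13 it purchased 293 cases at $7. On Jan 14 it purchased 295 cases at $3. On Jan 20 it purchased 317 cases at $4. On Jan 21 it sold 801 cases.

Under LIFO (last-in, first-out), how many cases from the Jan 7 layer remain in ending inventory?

105

Jan 21, 801 sold [LIFO — newest first]: 317 @ $4 + 295 @ $3 + 189 @ $7 = $3,476
Ending inventory: 105 @ $8 + 104 @ $7 = $1,568
Check: goods available $5,044 = COGS $3,476 + ending $1,568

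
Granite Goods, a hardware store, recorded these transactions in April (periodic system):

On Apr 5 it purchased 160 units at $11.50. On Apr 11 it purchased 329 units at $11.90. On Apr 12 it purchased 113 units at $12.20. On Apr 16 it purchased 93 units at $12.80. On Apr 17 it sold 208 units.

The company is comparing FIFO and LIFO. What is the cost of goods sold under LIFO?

COGS = $2,592.80

FIFO COGS: 160 @ $11.50 + 48 @ $11.90 = $2,411.20
LIFO COGS: 93 @ $12.80 + 113 @ $12.20 + 2 @ $11.90 = $2,592.80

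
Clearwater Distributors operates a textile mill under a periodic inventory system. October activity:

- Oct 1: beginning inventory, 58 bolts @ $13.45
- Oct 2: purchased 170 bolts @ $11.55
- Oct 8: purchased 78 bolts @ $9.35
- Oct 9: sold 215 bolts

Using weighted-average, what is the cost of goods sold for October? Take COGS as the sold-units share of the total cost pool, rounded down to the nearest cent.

COGS = $2,440.10

Oct 9, sell 215: 215/306 × $3,472.90 → $2,440.10
Ending inventory (cost pool remaining) = $1,032.80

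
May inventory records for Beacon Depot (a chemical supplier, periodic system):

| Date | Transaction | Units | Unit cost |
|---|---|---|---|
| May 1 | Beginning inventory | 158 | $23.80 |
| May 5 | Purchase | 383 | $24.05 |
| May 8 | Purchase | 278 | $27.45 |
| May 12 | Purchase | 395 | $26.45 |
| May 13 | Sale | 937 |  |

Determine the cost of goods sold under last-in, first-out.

May 13, 937 sold [LIFO — newest first]: 395 @ $26.45 + 278 @ $27.45 + 264 @ $24.05 = $24,428.05
Ending inventory: 158 @ $23.80 + 119 @ $24.05 = $6,622.35

COGS = $24,428.05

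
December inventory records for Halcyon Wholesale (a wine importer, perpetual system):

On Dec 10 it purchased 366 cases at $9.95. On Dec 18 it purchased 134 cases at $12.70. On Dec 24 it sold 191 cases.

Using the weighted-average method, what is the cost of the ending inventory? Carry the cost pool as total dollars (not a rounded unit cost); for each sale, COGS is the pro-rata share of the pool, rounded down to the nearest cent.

After Dec 10: 366 on hand, pool $3,641.70 (≈ $9.9500 each)
After Dec 18: 500 on hand, pool $5,343.50 (≈ $10.6870 each)
Dec 24, sell 191: 191/500 × $5,343.50 → $2,041.21
Ending inventory (cost pool remaining) = $3,302.29

Ending inventory = $3,302.29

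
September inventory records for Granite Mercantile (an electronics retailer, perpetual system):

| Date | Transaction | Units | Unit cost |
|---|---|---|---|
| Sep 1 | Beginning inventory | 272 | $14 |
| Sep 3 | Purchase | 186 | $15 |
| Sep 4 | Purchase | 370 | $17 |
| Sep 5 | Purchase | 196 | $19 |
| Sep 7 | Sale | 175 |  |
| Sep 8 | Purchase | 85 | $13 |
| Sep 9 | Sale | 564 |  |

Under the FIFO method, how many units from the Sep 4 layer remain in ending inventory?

Sep 7, 175 sold [FIFO — oldest first]: 175 @ $14 = $2,450
Sep 9, 564 sold [FIFO — oldest first]: 97 @ $14 + 186 @ $15 + 281 @ $17 = $8,925
Total COGS = $2,450 + $8,925 = $11,375
Ending inventory: 89 @ $17 + 196 @ $19 + 85 @ $13 = $6,342

89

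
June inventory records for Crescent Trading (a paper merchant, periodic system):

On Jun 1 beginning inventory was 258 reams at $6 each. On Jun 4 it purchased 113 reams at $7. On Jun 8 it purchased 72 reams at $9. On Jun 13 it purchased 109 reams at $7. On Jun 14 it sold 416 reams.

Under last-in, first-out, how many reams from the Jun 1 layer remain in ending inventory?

136

Jun 14, 416 sold [LIFO — newest first]: 109 @ $7 + 72 @ $9 + 113 @ $7 + 122 @ $6 = $2,934
Ending inventory: 136 @ $6 = $816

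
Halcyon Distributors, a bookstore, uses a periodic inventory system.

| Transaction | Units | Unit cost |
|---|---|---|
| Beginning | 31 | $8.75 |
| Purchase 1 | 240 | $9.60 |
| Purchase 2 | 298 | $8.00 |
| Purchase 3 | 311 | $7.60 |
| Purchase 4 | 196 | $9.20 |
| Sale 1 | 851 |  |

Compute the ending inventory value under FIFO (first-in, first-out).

Sale 1 (851) [FIFO — oldest first]: 31 @ $8.75 + 240 @ $9.60 + 298 @ $8.00 + 282 @ $7.60 = $7,102.45
Ending inventory: 29 @ $7.60 + 196 @ $9.20 = $2,023.60

Ending inventory = $2,023.60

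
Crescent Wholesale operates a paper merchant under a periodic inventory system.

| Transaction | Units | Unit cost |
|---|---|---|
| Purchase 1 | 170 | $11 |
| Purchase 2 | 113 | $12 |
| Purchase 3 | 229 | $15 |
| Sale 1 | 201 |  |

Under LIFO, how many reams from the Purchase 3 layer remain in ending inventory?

Sale 1 (201) [LIFO — newest first]: 201 @ $15 = $3,015
Ending inventory: 170 @ $11 + 113 @ $12 + 28 @ $15 = $3,646

28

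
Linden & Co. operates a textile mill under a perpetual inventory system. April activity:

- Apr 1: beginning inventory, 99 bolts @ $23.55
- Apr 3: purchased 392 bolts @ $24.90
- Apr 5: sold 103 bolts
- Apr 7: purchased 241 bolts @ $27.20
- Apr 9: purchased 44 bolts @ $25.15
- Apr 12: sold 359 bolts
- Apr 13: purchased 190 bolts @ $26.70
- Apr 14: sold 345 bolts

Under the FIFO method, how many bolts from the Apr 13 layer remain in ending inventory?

159

Apr 5, 103 sold [FIFO — oldest first]: 99 @ $23.55 + 4 @ $24.90 = $2,431.05
Apr 12, 359 sold [FIFO — oldest first]: 359 @ $24.90 = $8,939.10
Apr 14, 345 sold [FIFO — oldest first]: 29 @ $24.90 + 241 @ $27.20 + 44 @ $25.15 + 31 @ $26.70 = $9,211.60
Total COGS = $2,431.05 + $8,939.10 + $9,211.60 = $20,581.75
Ending inventory: 159 @ $26.70 = $4,245.30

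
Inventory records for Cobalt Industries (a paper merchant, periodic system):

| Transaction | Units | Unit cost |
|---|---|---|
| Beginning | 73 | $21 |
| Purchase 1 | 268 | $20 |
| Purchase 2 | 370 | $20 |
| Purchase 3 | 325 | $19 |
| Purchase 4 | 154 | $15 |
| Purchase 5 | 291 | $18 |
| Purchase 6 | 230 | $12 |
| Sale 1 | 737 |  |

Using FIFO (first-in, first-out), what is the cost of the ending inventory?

Ending inventory = $15,989

Sale 1 (737) [FIFO — oldest first]: 73 @ $21 + 268 @ $20 + 370 @ $20 + 26 @ $19 = $14,787
Ending inventory: 299 @ $19 + 154 @ $15 + 291 @ $18 + 230 @ $12 = $15,989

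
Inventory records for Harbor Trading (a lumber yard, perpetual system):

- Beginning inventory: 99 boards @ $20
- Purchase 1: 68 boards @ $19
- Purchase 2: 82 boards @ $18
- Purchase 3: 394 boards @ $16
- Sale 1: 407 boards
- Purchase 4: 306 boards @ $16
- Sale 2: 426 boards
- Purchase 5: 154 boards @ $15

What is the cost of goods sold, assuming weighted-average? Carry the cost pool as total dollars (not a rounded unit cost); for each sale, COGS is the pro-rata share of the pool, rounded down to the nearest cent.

COGS = $14,031.98

After Beginning: 99 on hand, pool $1,980.00 (≈ $20.0000 each)
After Purchase 1: 167 on hand, pool $3,272.00 (≈ $19.5928 each)
After Purchase 2: 249 on hand, pool $4,748.00 (≈ $19.0683 each)
After Purchase 3: 643 on hand, pool $11,052.00 (≈ $17.1882 each)
Sale 1, sell 407: 407/643 × $11,052.00 → $6,995.58
After Purchase 4: 542 on hand, pool $8,952.42 (≈ $16.5174 each)
Sale 2, sell 426: 426/542 × $8,952.42 → $7,036.40
After Purchase 5: 270 on hand, pool $4,226.02 (≈ $15.6519 each)
Total COGS = $6,995.58 + $7,036.40 = $14,031.98
Ending inventory (cost pool remaining) = $4,226.02
Check: goods available $18,258.00 = COGS $14,031.98 + ending $4,226.02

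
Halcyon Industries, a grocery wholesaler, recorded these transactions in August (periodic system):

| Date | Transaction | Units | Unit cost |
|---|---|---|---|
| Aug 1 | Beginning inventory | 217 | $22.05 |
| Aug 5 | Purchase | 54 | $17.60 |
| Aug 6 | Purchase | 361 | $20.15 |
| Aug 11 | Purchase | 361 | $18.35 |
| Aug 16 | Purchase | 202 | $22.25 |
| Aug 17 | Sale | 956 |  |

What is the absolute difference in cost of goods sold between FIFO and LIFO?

$1.40

FIFO COGS: 217 @ $22.05 + 54 @ $17.60 + 361 @ $20.15 + 324 @ $18.35 = $18,954.80
LIFO COGS: 202 @ $22.25 + 361 @ $18.35 + 361 @ $20.15 + 32 @ $17.60 = $18,956.20
Difference = |$18,954.80 − $18,956.20| = $1.40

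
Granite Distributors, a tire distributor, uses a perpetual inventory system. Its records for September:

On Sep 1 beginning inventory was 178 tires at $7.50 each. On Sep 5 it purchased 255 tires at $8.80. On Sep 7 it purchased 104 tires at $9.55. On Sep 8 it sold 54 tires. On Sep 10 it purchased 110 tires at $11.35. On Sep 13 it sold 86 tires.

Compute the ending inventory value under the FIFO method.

Ending inventory = $4,770.70

Sep 8, 54 sold [FIFO — oldest first]: 54 @ $7.50 = $405.00
Sep 13, 86 sold [FIFO — oldest first]: 86 @ $7.50 = $645.00
Total COGS = $405.00 + $645.00 = $1,050.00
Ending inventory: 38 @ $7.50 + 255 @ $8.80 + 104 @ $9.55 + 110 @ $11.35 = $4,770.70
Check: goods available $5,820.70 = COGS $1,050.00 + ending $4,770.70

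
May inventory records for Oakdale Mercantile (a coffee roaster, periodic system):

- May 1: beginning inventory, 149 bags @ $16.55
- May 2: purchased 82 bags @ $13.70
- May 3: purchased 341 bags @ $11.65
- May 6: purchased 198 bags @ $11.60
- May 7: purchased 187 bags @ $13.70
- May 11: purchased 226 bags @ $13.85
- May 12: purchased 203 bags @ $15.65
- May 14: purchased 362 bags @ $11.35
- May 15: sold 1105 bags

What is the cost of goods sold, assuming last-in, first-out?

May 15, 1105 sold [LIFO — newest first]: 362 @ $11.35 + 203 @ $15.65 + 226 @ $13.85 + 187 @ $13.70 + 127 @ $11.60 = $14,450.85
Ending inventory: 149 @ $16.55 + 82 @ $13.70 + 341 @ $11.65 + 71 @ $11.60 = $8,385.60

COGS = $14,450.85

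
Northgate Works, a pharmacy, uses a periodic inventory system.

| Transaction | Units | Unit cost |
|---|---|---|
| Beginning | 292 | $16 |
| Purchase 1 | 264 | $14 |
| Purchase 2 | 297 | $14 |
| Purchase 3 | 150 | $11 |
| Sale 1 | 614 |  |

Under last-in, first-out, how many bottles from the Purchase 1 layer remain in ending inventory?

Sale 1 (614) [LIFO — newest first]: 150 @ $11 + 297 @ $14 + 167 @ $14 = $8,146
Ending inventory: 292 @ $16 + 97 @ $14 = $6,030
Check: goods available $14,176 = COGS $8,146 + ending $6,030

97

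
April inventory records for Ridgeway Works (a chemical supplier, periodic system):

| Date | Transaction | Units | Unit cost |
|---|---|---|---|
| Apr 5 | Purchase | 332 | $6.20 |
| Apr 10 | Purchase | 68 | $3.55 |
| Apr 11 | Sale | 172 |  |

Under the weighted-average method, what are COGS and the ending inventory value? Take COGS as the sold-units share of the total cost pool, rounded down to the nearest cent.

Apr 11, sell 172: 172/400 × $2,299.80 → $988.91
Ending inventory (cost pool remaining) = $1,310.89

COGS = $988.91; ending inventory = $1,310.89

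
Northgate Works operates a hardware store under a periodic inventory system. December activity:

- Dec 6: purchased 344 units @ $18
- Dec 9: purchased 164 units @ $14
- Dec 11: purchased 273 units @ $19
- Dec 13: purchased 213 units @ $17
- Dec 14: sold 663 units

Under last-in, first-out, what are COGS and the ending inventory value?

Dec 14, 663 sold [LIFO — newest first]: 213 @ $17 + 273 @ $19 + 164 @ $14 + 13 @ $18 = $11,338
Ending inventory: 331 @ $18 = $5,958

COGS = $11,338; ending inventory = $5,958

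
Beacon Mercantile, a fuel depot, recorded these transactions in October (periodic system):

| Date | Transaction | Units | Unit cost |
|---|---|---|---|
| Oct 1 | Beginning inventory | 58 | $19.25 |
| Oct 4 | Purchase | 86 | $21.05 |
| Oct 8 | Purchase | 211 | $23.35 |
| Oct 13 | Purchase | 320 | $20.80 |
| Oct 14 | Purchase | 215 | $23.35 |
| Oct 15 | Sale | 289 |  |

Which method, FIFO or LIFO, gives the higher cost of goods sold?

LIFO

FIFO COGS: 58 @ $19.25 + 86 @ $21.05 + 145 @ $23.35 = $6,312.55
LIFO COGS: 215 @ $23.35 + 74 @ $20.80 = $6,559.45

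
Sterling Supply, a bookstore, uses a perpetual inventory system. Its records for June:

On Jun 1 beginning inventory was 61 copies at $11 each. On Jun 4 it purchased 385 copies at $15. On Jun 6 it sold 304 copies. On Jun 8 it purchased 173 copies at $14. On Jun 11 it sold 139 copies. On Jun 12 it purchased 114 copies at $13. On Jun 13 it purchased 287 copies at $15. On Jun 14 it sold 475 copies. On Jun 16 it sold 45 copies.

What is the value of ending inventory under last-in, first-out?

Ending inventory = $627

Jun 6, 304 sold [LIFO — newest first]: 304 @ $15 = $4,560
Jun 11, 139 sold [LIFO — newest first]: 139 @ $14 = $1,946
Jun 14, 475 sold [LIFO — newest first]: 287 @ $15 + 114 @ $13 + 34 @ $14 + 40 @ $15 = $6,863
Jun 16, 45 sold [LIFO — newest first]: 41 @ $15 + 4 @ $11 = $659
Total COGS = $4,560 + $1,946 + $6,863 + $659 = $14,028
Ending inventory: 57 @ $11 = $627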